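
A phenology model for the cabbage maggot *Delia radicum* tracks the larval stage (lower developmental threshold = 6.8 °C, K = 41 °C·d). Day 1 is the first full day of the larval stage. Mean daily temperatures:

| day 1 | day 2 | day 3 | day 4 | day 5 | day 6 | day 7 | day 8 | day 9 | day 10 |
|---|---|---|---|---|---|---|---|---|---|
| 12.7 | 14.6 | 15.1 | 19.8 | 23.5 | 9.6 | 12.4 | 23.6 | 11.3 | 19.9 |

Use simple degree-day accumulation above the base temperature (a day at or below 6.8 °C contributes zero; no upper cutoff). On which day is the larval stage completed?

Daily DD above 6.8 °C: 5.9, 7.8, 8.3, 13.0, 16.7, 2.8, 5.6, 16.8, 4.5, 13.1.
Cumulative: 5.9, 13.7, 22.0, 35.0, 51.7, 54.5, 60.1, 76.9, 81.4, 94.5.
The total first reaches 41 DD on day 5.

day 5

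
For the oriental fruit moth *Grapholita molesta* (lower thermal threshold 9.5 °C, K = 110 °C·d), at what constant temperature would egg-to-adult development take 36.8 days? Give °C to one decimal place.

12.5 °C

Required daily accumulation = 110 / 36.8 = 2.989 DD/day.
T = T_base + 2.989 = 9.5 + 2.989 = 12.489 ≈ 12.5 °C.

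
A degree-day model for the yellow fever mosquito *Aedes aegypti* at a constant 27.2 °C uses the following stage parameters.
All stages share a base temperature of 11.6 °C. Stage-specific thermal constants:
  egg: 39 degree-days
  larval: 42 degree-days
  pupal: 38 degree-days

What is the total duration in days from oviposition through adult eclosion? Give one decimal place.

Daily accumulation at 27.2 °C = 27.2 − 11.6 = 15.6 DD/day.
Total K = 39 + 42 + 38 = 119 DD.
Total duration = 119 / 15.6 = 7.628 ≈ 7.6 days.

7.6 days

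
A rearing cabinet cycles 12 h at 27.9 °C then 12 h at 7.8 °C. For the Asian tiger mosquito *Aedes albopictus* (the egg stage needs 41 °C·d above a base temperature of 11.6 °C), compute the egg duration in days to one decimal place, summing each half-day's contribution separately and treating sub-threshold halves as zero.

Day half: max(0, 27.9 − 11.6) × 0.5 = 16.3 × 0.5 = 8.15 DD.
Night half: max(0, 7.8 − 11.6) × 0.5 = 0.0 × 0.5 = 0.00 DD.
Per 24 h: 8.15 DD/day.
Duration = 41 / 8.15 = 5.031 ≈ 5.0 days.

5.0 days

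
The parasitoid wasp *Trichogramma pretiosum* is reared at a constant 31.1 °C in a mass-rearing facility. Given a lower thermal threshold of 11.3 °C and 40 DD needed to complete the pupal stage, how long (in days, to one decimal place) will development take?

Daily accumulation = 31.1 − 11.3 = 19.8 DD/day.
Duration = 40 / 19.8 = 2.020 ≈ 2.0 days.

2.0 days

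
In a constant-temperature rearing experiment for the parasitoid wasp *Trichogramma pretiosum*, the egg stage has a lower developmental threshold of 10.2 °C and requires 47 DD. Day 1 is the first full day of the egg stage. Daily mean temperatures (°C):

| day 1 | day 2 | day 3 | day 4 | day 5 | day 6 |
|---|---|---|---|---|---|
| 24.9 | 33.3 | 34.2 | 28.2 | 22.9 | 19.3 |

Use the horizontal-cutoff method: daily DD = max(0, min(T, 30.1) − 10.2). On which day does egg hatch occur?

day 3

Daily DD above 10.2 °C (capped at 19.9): 14.7, 19.9, 19.9, 18.0, 12.7, 9.1.
Cumulative: 14.7, 34.6, 54.5, 72.5, 85.2, 94.3.
The total first reaches 47 DD on day 3.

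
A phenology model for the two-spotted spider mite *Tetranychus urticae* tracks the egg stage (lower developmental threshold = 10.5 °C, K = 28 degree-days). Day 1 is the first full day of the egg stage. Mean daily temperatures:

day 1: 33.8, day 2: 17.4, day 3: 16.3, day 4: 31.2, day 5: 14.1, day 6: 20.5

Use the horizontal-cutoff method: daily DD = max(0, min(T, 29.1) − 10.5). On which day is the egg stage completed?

day 3

Daily DD above 10.5 °C (capped at 18.6): 18.6, 6.9, 5.8, 18.6, 3.6, 10.0.
Cumulative: 18.6, 25.5, 31.3, 49.9, 53.5, 63.5.
The total first reaches 28 DD on day 3.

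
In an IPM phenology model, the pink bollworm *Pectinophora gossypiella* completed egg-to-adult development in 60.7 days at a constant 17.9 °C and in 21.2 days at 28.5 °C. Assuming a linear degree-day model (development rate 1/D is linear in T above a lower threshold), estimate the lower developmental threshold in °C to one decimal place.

Linear rate model ⇒ the product D·(T − T_b) is constant across temperatures.
60.7·(17.9 − T_b) = 21.2·(28.5 − T_b)
T_b = (60.7·17.9 − 21.2·28.5) / (60.7 − 21.2) = 482.33 / 39.5 = 12.211 °C ≈ 12.2 °C.

12.2 °C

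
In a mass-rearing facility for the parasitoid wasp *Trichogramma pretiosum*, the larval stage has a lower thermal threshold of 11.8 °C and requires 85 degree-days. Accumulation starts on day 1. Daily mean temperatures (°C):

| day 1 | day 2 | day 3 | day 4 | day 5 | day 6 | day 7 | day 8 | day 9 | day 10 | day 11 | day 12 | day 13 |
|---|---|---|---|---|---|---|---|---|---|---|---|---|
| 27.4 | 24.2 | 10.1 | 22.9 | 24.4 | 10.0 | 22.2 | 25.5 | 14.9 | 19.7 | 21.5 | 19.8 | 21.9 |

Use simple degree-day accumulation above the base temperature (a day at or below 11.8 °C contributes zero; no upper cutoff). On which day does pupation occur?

Daily DD above 11.8 °C: 15.6, 12.4, 0.0, 11.1, 12.6, 0.0, 10.4, 13.7, 3.1, 7.9, 9.7, 8.0, 10.1.
Cumulative: 15.6, 28.0, 28.0, 39.1, 51.7, 51.7, 62.1, 75.8, 78.9, 86.8, 96.5, 104.5, 114.6.
The total first reaches 85 DD on day 10.

day 10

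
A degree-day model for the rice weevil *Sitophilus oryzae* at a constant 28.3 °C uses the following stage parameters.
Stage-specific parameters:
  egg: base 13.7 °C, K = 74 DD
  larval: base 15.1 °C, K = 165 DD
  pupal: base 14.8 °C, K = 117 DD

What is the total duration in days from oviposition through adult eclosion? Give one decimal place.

egg: 74 / (28.3 − 13.7) = 74 / 14.6 = 5.068 d.
larval: 165 / (28.3 − 15.1) = 165 / 13.2 = 12.500 d.
pupal: 117 / (28.3 − 14.8) = 117 / 13.5 = 8.667 d.
Sum = 26.235 ≈ 26.2 days.

26.2 days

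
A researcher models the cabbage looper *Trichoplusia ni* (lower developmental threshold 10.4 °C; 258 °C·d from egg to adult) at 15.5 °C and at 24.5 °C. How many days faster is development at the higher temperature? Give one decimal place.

32.3 days

At 15.5 °C: 258 / (15.5 − 10.4) = 258 / 5.1 = 50.588 d.
At 24.5 °C: 258 / (24.5 − 10.4) = 258 / 14.1 = 18.298 d.
Difference = |50.588 − 18.298| = 32.290 ≈ 32.3 days.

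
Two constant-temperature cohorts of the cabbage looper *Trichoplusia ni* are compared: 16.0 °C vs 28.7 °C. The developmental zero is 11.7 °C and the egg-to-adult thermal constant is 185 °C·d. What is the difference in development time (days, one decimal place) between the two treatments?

32.1 days

At 16.0 °C: 185 / (16.0 − 11.7) = 185 / 4.3 = 43.023 d.
At 28.7 °C: 185 / (28.7 − 11.7) = 185 / 17.0 = 10.882 d.
Difference = |43.023 − 10.882| = 32.141 ≈ 32.1 days.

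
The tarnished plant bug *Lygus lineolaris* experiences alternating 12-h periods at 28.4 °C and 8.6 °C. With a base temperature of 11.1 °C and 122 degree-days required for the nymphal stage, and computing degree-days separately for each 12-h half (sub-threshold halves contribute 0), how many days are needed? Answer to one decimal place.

14.1 days

Day half: max(0, 28.4 − 11.1) × 0.5 = 17.3 × 0.5 = 8.65 DD.
Night half: max(0, 8.6 − 11.1) × 0.5 = 0.0 × 0.5 = 0.00 DD.
Per 24 h: 8.65 DD/day.
Duration = 122 / 8.65 = 14.104 ≈ 14.1 days.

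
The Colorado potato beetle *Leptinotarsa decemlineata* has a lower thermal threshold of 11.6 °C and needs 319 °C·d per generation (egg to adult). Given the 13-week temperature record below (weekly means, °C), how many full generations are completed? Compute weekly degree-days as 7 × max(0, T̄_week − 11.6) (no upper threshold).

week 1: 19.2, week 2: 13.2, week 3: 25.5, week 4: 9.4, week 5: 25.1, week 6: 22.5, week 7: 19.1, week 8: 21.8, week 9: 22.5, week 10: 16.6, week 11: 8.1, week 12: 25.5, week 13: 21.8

2 generations

Weekly DD (7 × max(0, T̄ − 11.6)): 53.2, 11.2, 97.3, 0.0, 94.5, 76.3, 52.5, 71.4, 76.3, 35.0, 0.0, 97.3, 71.4.
Season total = 736.4 DD.
Complete generations = ⌊736.4 / 319⌋ = 2.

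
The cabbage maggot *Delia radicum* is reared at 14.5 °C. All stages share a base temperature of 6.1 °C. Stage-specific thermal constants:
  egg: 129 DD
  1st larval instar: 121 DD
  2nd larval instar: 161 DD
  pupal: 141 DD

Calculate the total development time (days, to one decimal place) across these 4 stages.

65.7 days

Daily accumulation at 14.5 °C = 14.5 − 6.1 = 8.4 DD/day.
Total K = 129 + 121 + 161 + 141 = 552 DD.
Total duration = 552 / 8.4 = 65.714 ≈ 65.7 days.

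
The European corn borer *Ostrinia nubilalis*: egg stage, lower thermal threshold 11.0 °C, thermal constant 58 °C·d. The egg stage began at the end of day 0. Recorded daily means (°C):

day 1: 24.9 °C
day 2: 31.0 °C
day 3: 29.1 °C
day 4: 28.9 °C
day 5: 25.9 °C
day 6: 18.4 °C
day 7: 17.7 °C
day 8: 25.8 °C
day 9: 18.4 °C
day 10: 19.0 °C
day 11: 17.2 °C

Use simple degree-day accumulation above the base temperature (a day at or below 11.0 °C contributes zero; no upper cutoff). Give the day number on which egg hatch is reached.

day 4

Daily DD above 11.0 °C: 13.9, 20.0, 18.1, 17.9, 14.9, 7.4, 6.7, 14.8, 7.4, 8.0, 6.2.
Cumulative: 13.9, 33.9, 52.0, 69.9, 84.8, 92.2, 98.9, 113.7, 121.1, 129.1, 135.3.
The total first reaches 58 DD on day 4.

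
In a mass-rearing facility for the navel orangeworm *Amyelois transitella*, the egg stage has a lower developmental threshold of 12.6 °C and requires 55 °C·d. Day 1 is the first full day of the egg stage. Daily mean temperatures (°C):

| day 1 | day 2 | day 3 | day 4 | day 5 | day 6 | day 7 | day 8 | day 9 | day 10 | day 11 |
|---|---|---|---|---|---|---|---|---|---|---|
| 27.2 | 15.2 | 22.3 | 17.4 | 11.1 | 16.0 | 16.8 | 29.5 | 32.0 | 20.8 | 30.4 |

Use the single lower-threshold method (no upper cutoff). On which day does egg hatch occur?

day 8

Daily DD above 12.6 °C: 14.6, 2.6, 9.7, 4.8, 0.0, 3.4, 4.2, 16.9, 19.4, 8.2, 17.8.
Cumulative: 14.6, 17.2, 26.9, 31.7, 31.7, 35.1, 39.3, 56.2, 75.6, 83.8, 101.6.
The total first reaches 55 DD on day 8.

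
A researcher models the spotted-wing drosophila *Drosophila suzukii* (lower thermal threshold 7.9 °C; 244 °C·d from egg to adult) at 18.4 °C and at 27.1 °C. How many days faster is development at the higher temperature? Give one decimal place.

At 18.4 °C: 244 / (18.4 − 7.9) = 244 / 10.5 = 23.238 d.
At 27.1 °C: 244 / (27.1 − 7.9) = 244 / 19.2 = 12.708 d.
Difference = |23.238 − 12.708| = 10.530 ≈ 10.5 days.

10.5 days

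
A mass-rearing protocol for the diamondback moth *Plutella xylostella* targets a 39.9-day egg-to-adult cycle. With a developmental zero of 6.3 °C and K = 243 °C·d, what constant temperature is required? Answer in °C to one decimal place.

12.4 °C

Required daily accumulation = 243 / 39.9 = 6.090 DD/day.
T = T_base + 6.090 = 6.3 + 6.090 = 12.390 ≈ 12.4 °C.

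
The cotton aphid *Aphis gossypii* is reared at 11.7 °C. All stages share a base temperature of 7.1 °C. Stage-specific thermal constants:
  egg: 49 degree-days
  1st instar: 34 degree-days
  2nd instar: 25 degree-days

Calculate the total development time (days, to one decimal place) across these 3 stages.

Daily accumulation at 11.7 °C = 11.7 − 7.1 = 4.6 DD/day.
Total K = 49 + 34 + 25 = 108 DD.
Total duration = 108 / 4.6 = 23.478 ≈ 23.5 days.

23.5 days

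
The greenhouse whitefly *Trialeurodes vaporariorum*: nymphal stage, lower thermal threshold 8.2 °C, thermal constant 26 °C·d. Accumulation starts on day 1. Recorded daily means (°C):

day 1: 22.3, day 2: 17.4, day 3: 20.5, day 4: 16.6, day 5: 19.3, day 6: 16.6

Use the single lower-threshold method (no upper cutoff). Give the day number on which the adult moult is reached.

day 3

Daily DD above 8.2 °C: 14.1, 9.2, 12.3, 8.4, 11.1, 8.4.
Cumulative: 14.1, 23.3, 35.6, 44.0, 55.1, 63.5.
The total first reaches 26 DD on day 3.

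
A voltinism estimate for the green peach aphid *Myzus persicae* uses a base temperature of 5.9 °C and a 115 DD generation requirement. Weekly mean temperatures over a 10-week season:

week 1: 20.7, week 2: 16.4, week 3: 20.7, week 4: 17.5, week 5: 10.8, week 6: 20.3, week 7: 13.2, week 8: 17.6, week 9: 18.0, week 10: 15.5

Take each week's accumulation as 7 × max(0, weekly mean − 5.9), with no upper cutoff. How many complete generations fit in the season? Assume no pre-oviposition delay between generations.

6 generations

Weekly DD (7 × max(0, T̄ − 5.9)): 103.6, 73.5, 103.6, 81.2, 34.3, 100.8, 51.1, 81.9, 84.7, 67.2.
Season total = 781.9 DD.
Complete generations = ⌊781.9 / 115⌋ = 6.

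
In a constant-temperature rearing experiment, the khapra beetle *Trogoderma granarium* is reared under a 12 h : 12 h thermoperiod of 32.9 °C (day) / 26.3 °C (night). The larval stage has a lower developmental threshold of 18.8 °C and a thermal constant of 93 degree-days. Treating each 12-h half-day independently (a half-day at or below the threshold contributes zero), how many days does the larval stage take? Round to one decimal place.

8.6 days

Day half: max(0, 32.9 − 18.8) × 0.5 = 14.1 × 0.5 = 7.05 DD.
Night half: max(0, 26.3 − 18.8) × 0.5 = 7.5 × 0.5 = 3.75 DD.
Per 24 h: 10.80 DD/day.
Duration = 93 / 10.80 = 8.611 ≈ 8.6 days.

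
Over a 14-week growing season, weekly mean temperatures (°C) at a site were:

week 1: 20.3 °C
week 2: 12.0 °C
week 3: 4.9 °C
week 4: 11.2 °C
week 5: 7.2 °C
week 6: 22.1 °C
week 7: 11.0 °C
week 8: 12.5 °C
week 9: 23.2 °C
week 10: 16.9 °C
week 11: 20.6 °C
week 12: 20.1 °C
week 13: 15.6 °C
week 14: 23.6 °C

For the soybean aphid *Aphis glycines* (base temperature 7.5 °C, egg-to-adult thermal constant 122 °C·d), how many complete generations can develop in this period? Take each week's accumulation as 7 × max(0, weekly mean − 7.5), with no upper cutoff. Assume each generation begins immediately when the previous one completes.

6 generations

Weekly DD (7 × max(0, T̄ − 7.5)): 89.6, 31.5, 0.0, 25.9, 0.0, 102.2, 24.5, 35.0, 109.9, 65.8, 91.7, 88.2, 56.7, 112.7.
Season total = 833.7 DD.
Complete generations = ⌊833.7 / 122⌋ = 6.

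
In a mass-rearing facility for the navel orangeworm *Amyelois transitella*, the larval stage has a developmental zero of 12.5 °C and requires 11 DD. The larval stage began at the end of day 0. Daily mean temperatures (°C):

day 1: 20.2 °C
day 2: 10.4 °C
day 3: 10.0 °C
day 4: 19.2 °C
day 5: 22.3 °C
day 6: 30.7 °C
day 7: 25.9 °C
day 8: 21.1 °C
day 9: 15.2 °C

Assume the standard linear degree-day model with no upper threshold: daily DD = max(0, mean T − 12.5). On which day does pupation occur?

day 4

Daily DD above 12.5 °C: 7.7, 0.0, 0.0, 6.7, 9.8, 18.2, 13.4, 8.6, 2.7.
Cumulative: 7.7, 7.7, 7.7, 14.4, 24.2, 42.4, 55.8, 64.4, 67.1.
The total first reaches 11 DD on day 4.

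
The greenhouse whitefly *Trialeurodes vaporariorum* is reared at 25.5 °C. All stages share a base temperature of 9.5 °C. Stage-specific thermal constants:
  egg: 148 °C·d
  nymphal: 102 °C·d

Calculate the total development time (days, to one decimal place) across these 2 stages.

15.6 days

Daily accumulation at 25.5 °C = 25.5 − 9.5 = 16.0 DD/day.
Total K = 148 + 102 = 250 DD.
Total duration = 250 / 16.0 = 15.625 ≈ 15.6 days.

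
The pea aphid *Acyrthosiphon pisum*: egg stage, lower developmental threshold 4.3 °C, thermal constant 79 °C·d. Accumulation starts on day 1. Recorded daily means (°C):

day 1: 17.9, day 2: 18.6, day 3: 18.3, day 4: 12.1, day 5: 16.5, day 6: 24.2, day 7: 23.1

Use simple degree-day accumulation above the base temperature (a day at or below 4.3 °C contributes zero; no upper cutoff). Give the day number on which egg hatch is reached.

day 6

Daily DD above 4.3 °C: 13.6, 14.3, 14.0, 7.8, 12.2, 19.9, 18.8.
Cumulative: 13.6, 27.9, 41.9, 49.7, 61.9, 81.8, 100.6.
The total first reaches 79 DD on day 6.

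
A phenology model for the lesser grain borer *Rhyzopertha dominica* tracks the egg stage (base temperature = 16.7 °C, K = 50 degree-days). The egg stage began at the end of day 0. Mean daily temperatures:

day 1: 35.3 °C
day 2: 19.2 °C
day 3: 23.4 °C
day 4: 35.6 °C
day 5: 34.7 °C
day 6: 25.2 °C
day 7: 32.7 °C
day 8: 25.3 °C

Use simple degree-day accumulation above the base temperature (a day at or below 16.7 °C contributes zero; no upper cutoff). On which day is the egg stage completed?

Daily DD above 16.7 °C: 18.6, 2.5, 6.7, 18.9, 18.0, 8.5, 16.0, 8.6.
Cumulative: 18.6, 21.1, 27.8, 46.7, 64.7, 73.2, 89.2, 97.8.
The total first reaches 50 DD on day 5.

day 5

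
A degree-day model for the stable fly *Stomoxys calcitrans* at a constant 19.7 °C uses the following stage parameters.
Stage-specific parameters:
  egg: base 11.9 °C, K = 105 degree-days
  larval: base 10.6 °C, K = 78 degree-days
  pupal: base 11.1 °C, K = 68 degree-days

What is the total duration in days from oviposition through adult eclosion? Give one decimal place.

egg: 105 / (19.7 − 11.9) = 105 / 7.8 = 13.462 d.
larval: 78 / (19.7 − 10.6) = 78 / 9.1 = 8.571 d.
pupal: 68 / (19.7 − 11.1) = 68 / 8.6 = 7.907 d.
Sum = 29.940 ≈ 29.9 days.

29.9 days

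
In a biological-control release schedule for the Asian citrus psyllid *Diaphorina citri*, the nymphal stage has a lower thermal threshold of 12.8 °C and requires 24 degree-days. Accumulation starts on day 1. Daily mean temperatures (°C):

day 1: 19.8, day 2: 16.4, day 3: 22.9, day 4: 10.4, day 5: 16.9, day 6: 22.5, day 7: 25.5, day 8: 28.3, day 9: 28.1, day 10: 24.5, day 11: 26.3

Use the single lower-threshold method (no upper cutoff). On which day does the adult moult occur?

day 5

Daily DD above 12.8 °C: 7.0, 3.6, 10.1, 0.0, 4.1, 9.7, 12.7, 15.5, 15.3, 11.7, 13.5.
Cumulative: 7.0, 10.6, 20.7, 20.7, 24.8, 34.5, 47.2, 62.7, 78.0, 89.7, 103.2.
The total first reaches 24 DD on day 5.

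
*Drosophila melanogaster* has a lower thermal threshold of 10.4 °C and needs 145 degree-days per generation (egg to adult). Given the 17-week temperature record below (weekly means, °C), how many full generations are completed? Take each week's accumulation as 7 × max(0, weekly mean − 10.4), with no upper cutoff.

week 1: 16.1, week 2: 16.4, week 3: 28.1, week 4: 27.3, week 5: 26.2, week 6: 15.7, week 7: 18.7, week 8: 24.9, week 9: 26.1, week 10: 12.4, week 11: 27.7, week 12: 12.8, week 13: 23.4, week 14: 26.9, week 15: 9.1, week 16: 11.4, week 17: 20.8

8 generations

Weekly DD (7 × max(0, T̄ − 10.4)): 39.9, 42.0, 123.9, 118.3, 110.6, 37.1, 58.1, 101.5, 109.9, 14.0, 121.1, 16.8, 91.0, 115.5, 0.0, 7.0, 72.8.
Season total = 1179.5 DD.
Complete generations = ⌊1179.5 / 145⌋ = 8.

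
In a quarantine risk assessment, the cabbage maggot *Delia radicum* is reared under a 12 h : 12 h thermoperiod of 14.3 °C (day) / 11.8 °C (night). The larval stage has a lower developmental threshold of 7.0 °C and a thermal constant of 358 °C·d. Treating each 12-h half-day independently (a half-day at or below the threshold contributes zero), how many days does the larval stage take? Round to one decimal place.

59.2 days

Day half: max(0, 14.3 − 7.0) × 0.5 = 7.3 × 0.5 = 3.65 DD.
Night half: max(0, 11.8 − 7.0) × 0.5 = 4.8 × 0.5 = 2.40 DD.
Per 24 h: 6.05 DD/day.
Duration = 358 / 6.05 = 59.174 ≈ 59.2 days.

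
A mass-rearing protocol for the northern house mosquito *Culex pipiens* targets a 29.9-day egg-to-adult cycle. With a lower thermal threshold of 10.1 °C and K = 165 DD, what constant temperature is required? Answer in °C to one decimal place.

Required daily accumulation = 165 / 29.9 = 5.518 DD/day.
T = T_base + 5.518 = 10.1 + 5.518 = 15.618 ≈ 15.6 °C.

15.6 °C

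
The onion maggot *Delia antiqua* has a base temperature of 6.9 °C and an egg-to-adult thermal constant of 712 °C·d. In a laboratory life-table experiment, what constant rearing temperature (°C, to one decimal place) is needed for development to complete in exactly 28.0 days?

32.3 °C

Required daily accumulation = 712 / 28.0 = 25.429 DD/day.
T = T_base + 25.429 = 6.9 + 25.429 = 32.329 ≈ 32.3 °C.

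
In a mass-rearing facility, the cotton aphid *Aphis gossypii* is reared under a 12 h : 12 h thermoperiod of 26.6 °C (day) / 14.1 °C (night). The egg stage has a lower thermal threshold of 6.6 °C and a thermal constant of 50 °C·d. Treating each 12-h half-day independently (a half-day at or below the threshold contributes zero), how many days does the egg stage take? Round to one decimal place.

Day half: max(0, 26.6 − 6.6) × 0.5 = 20.0 × 0.5 = 10.00 DD.
Night half: max(0, 14.1 − 6.6) × 0.5 = 7.5 × 0.5 = 3.75 DD.
Per 24 h: 13.75 DD/day.
Duration = 50 / 13.75 = 3.636 ≈ 3.6 days.

3.6 days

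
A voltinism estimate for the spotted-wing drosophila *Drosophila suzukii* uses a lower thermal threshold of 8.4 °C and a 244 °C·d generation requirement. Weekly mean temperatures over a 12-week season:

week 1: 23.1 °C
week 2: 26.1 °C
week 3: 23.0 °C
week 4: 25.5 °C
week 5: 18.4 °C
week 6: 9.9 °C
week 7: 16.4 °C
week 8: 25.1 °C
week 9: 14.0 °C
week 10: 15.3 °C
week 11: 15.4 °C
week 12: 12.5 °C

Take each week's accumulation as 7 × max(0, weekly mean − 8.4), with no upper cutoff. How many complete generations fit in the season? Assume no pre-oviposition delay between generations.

3 generations

Weekly DD (7 × max(0, T̄ − 8.4)): 102.9, 123.9, 102.2, 119.7, 70.0, 10.5, 56.0, 116.9, 39.2, 48.3, 49.0, 28.7.
Season total = 867.3 DD.
Complete generations = ⌊867.3 / 244⌋ = 3.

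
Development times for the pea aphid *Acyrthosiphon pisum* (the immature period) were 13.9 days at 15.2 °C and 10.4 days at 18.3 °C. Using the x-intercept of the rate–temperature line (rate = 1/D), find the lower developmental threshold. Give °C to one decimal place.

6.0 °C

Equal thermal constants: D₁(T₁ − T_b) = D₂(T₂ − T_b).
13.9·(15.2 − T_b) = 10.4·(18.3 − T_b)
T_b = (13.9·15.2 − 10.4·18.3) / (13.9 − 10.4) = 20.96 / 3.5 = 5.989 °C ≈ 6.0 °C.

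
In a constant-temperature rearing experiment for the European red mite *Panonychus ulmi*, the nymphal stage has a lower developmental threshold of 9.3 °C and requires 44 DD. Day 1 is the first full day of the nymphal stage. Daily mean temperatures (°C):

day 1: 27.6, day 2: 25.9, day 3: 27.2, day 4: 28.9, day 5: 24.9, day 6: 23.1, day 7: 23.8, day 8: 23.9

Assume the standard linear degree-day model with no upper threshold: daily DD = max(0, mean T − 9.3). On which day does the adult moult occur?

Daily DD above 9.3 °C: 18.3, 16.6, 17.9, 19.6, 15.6, 13.8, 14.5, 14.6.
Cumulative: 18.3, 34.9, 52.8, 72.4, 88.0, 101.8, 116.3, 130.9.
The total first reaches 44 DD on day 3.

day 3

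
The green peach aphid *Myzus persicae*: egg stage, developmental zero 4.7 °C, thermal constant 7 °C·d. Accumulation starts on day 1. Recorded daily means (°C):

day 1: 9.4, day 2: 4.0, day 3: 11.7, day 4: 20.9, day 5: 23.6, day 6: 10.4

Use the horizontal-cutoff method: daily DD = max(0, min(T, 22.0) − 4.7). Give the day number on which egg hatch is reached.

day 3

Daily DD above 4.7 °C (capped at 17.3): 4.7, 0.0, 7.0, 16.2, 17.3, 5.7.
Cumulative: 4.7, 4.7, 11.7, 27.9, 45.2, 50.9.
The total first reaches 7 DD on day 3.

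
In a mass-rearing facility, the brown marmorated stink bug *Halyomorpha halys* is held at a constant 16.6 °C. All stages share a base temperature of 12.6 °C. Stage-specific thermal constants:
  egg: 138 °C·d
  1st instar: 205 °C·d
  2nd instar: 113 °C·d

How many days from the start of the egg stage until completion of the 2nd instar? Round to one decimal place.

114.0 days

Daily accumulation at 16.6 °C = 16.6 − 12.6 = 4.0 DD/day.
Total K = 138 + 205 + 113 = 456 DD.
Total duration = 456 / 4.0 = 114.000 ≈ 114.0 days.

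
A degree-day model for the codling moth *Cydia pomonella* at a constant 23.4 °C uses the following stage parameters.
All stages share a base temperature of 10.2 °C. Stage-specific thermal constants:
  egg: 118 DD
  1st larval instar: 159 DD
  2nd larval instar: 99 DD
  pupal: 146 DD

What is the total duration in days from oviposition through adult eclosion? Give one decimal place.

39.5 days

Daily accumulation at 23.4 °C = 23.4 − 10.2 = 13.2 DD/day.
Total K = 118 + 159 + 99 + 146 = 522 DD.
Total duration = 522 / 13.2 = 39.545 ≈ 39.5 days.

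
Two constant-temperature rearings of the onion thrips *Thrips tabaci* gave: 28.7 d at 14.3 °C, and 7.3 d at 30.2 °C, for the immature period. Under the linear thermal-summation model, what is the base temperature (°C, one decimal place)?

8.9 °C

Linear rate model ⇒ the product D·(T − T_b) is constant across temperatures.
28.7·(14.3 − T_b) = 7.3·(30.2 − T_b)
T_b = (28.7·14.3 − 7.3·30.2) / (28.7 − 7.3) = 189.95 / 21.4 = 8.876 °C ≈ 8.9 °C.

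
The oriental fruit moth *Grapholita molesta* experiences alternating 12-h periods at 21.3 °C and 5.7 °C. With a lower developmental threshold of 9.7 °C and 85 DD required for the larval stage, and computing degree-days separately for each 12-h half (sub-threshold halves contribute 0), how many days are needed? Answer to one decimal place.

14.7 days

Day half: max(0, 21.3 − 9.7) × 0.5 = 11.6 × 0.5 = 5.80 DD.
Night half: max(0, 5.7 − 9.7) × 0.5 = 0.0 × 0.5 = 0.00 DD.
Per 24 h: 5.80 DD/day.
Duration = 85 / 5.80 = 14.655 ≈ 14.7 days.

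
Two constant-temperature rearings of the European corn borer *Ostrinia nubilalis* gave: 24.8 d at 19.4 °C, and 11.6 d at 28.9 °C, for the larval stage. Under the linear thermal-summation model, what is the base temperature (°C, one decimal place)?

11.1 °C

Equal thermal constants: D₁(T₁ − T_b) = D₂(T₂ − T_b).
24.8·(19.4 − T_b) = 11.6·(28.9 − T_b)
T_b = (24.8·19.4 − 11.6·28.9) / (24.8 − 11.6) = 145.88 / 13.2 = 11.052 °C ≈ 11.1 °C.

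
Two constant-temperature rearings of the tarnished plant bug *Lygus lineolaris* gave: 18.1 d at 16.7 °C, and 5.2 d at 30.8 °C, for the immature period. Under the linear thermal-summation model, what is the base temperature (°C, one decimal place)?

11.0 °C

Equal thermal constants: D₁(T₁ − T_b) = D₂(T₂ − T_b).
18.1·(16.7 − T_b) = 5.2·(30.8 − T_b)
T_b = (18.1·16.7 − 5.2·30.8) / (18.1 − 5.2) = 142.11 / 12.9 = 11.016 °C ≈ 11.0 °C.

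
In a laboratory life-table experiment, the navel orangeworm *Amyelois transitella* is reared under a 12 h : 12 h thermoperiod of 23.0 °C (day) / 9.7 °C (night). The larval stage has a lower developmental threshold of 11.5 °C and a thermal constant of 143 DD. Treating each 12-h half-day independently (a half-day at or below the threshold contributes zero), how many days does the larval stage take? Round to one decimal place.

Day half: max(0, 23.0 − 11.5) × 0.5 = 11.5 × 0.5 = 5.75 DD.
Night half: max(0, 9.7 − 11.5) × 0.5 = 0.0 × 0.5 = 0.00 DD.
Per 24 h: 5.75 DD/day.
Duration = 143 / 5.75 = 24.870 ≈ 24.9 days.

24.9 days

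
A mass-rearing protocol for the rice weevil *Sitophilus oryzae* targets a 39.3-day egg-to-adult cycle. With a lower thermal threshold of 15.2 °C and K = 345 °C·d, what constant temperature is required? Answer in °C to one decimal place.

Required daily accumulation = 345 / 39.3 = 8.779 DD/day.
T = T_base + 8.779 = 15.2 + 8.779 = 23.979 ≈ 24.0 °C.

24.0 °C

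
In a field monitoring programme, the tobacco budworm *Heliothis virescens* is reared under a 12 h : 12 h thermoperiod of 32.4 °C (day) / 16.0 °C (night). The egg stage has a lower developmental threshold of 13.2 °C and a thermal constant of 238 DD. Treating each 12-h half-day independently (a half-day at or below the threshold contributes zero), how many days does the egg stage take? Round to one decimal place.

21.6 days

Day half: max(0, 32.4 − 13.2) × 0.5 = 19.2 × 0.5 = 9.60 DD.
Night half: max(0, 16.0 − 13.2) × 0.5 = 2.8 × 0.5 = 1.40 DD.
Per 24 h: 11.00 DD/day.
Duration = 238 / 11.00 = 21.636 ≈ 21.6 days.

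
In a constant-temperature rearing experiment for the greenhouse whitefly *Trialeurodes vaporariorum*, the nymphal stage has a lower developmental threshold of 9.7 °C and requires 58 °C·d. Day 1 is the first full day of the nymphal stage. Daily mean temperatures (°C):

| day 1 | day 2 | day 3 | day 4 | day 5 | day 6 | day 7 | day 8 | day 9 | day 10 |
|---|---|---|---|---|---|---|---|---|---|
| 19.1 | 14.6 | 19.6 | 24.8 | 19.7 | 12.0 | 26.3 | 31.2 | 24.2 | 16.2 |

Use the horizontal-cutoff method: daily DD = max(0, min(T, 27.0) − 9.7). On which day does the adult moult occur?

Daily DD above 9.7 °C (capped at 17.3): 9.4, 4.9, 9.9, 15.1, 10.0, 2.3, 16.6, 17.3, 14.5, 6.5.
Cumulative: 9.4, 14.3, 24.2, 39.3, 49.3, 51.6, 68.2, 85.5, 100.0, 106.5.
The total first reaches 58 DD on day 7.

day 7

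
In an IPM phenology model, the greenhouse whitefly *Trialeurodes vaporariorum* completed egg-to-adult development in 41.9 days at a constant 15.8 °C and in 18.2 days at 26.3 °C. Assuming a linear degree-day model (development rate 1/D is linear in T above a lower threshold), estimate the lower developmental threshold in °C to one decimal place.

7.7 °C

Linear rate model ⇒ the product D·(T − T_b) is constant across temperatures.
41.9·(15.8 − T_b) = 18.2·(26.3 − T_b)
T_b = (41.9·15.8 − 18.2·26.3) / (41.9 − 18.2) = 183.36 / 23.7 = 7.737 °C ≈ 7.7 °C.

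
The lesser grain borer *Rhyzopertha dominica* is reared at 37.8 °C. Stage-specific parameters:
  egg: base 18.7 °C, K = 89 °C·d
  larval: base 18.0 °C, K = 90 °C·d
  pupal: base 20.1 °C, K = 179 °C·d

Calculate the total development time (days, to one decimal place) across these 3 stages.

egg: 89 / (37.8 − 18.7) = 89 / 19.1 = 4.660 d.
larval: 90 / (37.8 − 18.0) = 90 / 19.8 = 4.545 d.
pupal: 179 / (37.8 − 20.1) = 179 / 17.7 = 10.113 d.
Sum = 19.318 ≈ 19.3 days.

19.3 days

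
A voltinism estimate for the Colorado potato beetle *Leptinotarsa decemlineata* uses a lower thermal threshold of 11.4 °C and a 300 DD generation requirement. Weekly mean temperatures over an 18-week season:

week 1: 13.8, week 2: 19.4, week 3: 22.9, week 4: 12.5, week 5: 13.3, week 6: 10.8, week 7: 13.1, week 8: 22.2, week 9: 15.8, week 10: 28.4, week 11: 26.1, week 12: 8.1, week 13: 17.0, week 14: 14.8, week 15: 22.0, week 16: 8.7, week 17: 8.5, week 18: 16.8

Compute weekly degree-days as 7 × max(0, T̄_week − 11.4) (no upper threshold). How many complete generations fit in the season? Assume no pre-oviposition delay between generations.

2 generations

Weekly DD (7 × max(0, T̄ − 11.4)): 16.8, 56.0, 80.5, 7.7, 13.3, 0.0, 11.9, 75.6, 30.8, 119.0, 102.9, 0.0, 39.2, 23.8, 74.2, 0.0, 0.0, 37.8.
Season total = 689.5 DD.
Complete generations = ⌊689.5 / 300⌋ = 2.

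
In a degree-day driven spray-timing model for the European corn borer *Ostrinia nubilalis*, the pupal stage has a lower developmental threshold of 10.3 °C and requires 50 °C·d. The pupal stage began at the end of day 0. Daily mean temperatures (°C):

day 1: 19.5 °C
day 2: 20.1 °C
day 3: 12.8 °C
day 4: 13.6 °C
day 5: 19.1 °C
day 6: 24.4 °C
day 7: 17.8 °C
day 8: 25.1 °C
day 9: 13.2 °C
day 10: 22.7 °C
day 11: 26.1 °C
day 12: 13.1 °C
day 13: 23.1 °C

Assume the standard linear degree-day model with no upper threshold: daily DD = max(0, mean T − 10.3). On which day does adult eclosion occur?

Daily DD above 10.3 °C: 9.2, 9.8, 2.5, 3.3, 8.8, 14.1, 7.5, 14.8, 2.9, 12.4, 15.8, 2.8, 12.8.
Cumulative: 9.2, 19.0, 21.5, 24.8, 33.6, 47.7, 55.2, 70.0, 72.9, 85.3, 101.1, 103.9, 116.7.
The total first reaches 50 DD on day 7.

day 7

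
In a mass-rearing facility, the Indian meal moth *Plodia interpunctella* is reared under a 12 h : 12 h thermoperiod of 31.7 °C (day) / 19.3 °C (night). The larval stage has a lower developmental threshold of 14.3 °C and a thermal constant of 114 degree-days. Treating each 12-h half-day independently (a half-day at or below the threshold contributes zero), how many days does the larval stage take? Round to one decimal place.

10.2 days

Day half: max(0, 31.7 − 14.3) × 0.5 = 17.4 × 0.5 = 8.70 DD.
Night half: max(0, 19.3 − 14.3) × 0.5 = 5.0 × 0.5 = 2.50 DD.
Per 24 h: 11.20 DD/day.
Duration = 114 / 11.20 = 10.179 ≈ 10.2 days.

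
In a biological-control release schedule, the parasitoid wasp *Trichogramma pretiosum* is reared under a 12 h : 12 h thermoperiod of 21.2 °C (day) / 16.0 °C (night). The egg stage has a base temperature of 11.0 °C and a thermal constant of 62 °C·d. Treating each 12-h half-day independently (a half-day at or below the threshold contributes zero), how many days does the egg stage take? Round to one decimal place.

Day half: max(0, 21.2 − 11.0) × 0.5 = 10.2 × 0.5 = 5.10 DD.
Night half: max(0, 16.0 − 11.0) × 0.5 = 5.0 × 0.5 = 2.50 DD.
Per 24 h: 7.60 DD/day.
Duration = 62 / 7.60 = 8.158 ≈ 8.2 days.

8.2 days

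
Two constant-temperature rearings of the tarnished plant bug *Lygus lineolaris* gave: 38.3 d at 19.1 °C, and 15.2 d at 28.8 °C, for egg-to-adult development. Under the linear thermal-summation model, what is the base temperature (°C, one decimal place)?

Equal thermal constants: D₁(T₁ − T_b) = D₂(T₂ − T_b).
38.3·(19.1 − T_b) = 15.2·(28.8 − T_b)
T_b = (38.3·19.1 − 15.2·28.8) / (38.3 − 15.2) = 293.77 / 23.1 = 12.717 °C ≈ 12.7 °C.

12.7 °C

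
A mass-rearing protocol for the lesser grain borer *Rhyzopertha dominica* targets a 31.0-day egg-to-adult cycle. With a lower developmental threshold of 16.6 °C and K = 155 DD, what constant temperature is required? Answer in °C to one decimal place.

Required daily accumulation = 155 / 31.0 = 5.000 DD/day.
T = T_base + 5.000 = 16.6 + 5.000 = 21.600 ≈ 21.6 °C.

21.6 °C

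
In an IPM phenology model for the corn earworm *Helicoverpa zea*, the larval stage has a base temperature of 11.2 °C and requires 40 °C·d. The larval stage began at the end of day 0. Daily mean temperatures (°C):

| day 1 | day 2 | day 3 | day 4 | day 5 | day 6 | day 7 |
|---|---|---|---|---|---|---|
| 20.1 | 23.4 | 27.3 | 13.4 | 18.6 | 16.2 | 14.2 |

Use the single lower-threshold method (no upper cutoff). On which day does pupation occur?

day 5

Daily DD above 11.2 °C: 8.9, 12.2, 16.1, 2.2, 7.4, 5.0, 3.0.
Cumulative: 8.9, 21.1, 37.2, 39.4, 46.8, 51.8, 54.8.
The total first reaches 40 DD on day 5.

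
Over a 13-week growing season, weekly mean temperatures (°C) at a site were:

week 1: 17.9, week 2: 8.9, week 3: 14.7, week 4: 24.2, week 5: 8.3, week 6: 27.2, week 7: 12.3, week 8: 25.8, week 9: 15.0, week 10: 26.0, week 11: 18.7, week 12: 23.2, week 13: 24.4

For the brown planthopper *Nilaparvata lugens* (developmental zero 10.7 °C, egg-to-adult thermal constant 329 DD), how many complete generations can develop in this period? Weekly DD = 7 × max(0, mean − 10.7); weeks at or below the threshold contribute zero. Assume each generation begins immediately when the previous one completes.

Weekly DD (7 × max(0, T̄ − 10.7)): 50.4, 0.0, 28.0, 94.5, 0.0, 115.5, 11.2, 105.7, 30.1, 107.1, 56.0, 87.5, 95.9.
Season total = 781.9 DD.
Complete generations = ⌊781.9 / 329⌋ = 2.

2 generations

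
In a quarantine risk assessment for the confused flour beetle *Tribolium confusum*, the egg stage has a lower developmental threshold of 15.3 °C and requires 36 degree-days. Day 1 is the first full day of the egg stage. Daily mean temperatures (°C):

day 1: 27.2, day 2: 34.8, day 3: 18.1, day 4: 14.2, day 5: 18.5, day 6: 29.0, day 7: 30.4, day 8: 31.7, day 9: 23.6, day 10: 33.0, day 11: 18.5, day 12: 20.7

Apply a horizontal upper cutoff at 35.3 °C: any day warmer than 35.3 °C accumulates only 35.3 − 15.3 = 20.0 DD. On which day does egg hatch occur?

day 5

Daily DD above 15.3 °C (capped at 20.0): 11.9, 19.5, 2.8, 0.0, 3.2, 13.7, 15.1, 16.4, 8.3, 17.7, 3.2, 5.4.
Cumulative: 11.9, 31.4, 34.2, 34.2, 37.4, 51.1, 66.2, 82.6, 90.9, 108.6, 111.8, 117.2.
The total first reaches 36 DD on day 5.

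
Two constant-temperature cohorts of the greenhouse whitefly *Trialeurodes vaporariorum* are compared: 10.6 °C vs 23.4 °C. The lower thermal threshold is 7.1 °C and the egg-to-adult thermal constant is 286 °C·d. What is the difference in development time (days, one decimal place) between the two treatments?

At 10.6 °C: 286 / (10.6 − 7.1) = 286 / 3.5 = 81.714 d.
At 23.4 °C: 286 / (23.4 − 7.1) = 286 / 16.3 = 17.546 d.
Difference = |81.714 − 17.546| = 64.168 ≈ 64.2 days.

64.2 days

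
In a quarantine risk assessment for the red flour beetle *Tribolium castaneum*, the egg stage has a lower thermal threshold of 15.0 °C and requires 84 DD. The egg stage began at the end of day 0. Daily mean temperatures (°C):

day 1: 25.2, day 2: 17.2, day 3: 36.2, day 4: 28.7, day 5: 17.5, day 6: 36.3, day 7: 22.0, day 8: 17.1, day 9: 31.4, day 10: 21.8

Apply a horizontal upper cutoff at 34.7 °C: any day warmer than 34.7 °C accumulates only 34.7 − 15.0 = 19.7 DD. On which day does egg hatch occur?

Daily DD above 15.0 °C (capped at 19.7): 10.2, 2.2, 19.7, 13.7, 2.5, 19.7, 7.0, 2.1, 16.4, 6.8.
Cumulative: 10.2, 12.4, 32.1, 45.8, 48.3, 68.0, 75.0, 77.1, 93.5, 100.3.
The total first reaches 84 DD on day 9.

day 9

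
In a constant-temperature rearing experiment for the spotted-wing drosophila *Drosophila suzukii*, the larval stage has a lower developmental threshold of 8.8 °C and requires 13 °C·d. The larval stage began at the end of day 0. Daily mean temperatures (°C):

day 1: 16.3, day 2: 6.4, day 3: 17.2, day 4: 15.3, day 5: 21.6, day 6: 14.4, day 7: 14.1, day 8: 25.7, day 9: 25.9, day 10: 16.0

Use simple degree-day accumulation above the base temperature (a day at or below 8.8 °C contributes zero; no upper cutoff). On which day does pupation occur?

Daily DD above 8.8 °C: 7.5, 0.0, 8.4, 6.5, 12.8, 5.6, 5.3, 16.9, 17.1, 7.2.
Cumulative: 7.5, 7.5, 15.9, 22.4, 35.2, 40.8, 46.1, 63.0, 80.1, 87.3.
The total first reaches 13 DD on day 3.

day 3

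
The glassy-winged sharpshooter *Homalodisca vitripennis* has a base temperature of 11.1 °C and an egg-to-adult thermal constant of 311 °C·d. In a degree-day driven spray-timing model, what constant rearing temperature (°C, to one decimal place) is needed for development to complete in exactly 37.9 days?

19.3 °C

Required daily accumulation = 311 / 37.9 = 8.206 DD/day.
T = T_base + 8.206 = 11.1 + 8.206 = 19.306 ≈ 19.3 °C.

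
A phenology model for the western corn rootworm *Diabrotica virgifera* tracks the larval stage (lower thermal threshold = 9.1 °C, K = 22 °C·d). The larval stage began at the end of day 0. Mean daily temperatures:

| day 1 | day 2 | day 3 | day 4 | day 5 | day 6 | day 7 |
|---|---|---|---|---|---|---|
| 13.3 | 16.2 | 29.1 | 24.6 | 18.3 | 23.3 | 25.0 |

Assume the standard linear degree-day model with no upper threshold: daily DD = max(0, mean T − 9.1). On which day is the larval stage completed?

day 3

Daily DD above 9.1 °C: 4.2, 7.1, 20.0, 15.5, 9.2, 14.2, 15.9.
Cumulative: 4.2, 11.3, 31.3, 46.8, 56.0, 70.2, 86.1.
The total first reaches 22 DD on day 3.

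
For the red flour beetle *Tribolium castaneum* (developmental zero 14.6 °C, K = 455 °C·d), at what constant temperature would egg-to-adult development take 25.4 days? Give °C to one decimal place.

Required daily accumulation = 455 / 25.4 = 17.913 DD/day.
T = T_base + 17.913 = 14.6 + 17.913 = 32.513 ≈ 32.5 °C.

32.5 °C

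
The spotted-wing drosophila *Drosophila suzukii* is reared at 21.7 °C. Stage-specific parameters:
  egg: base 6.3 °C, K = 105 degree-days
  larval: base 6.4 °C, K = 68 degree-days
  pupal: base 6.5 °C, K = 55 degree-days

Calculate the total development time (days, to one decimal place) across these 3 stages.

14.9 days

egg: 105 / (21.7 − 6.3) = 105 / 15.4 = 6.818 d.
larval: 68 / (21.7 − 6.4) = 68 / 15.3 = 4.444 d.
pupal: 55 / (21.7 − 6.5) = 55 / 15.2 = 3.618 d.
Sum = 14.881 ≈ 14.9 days.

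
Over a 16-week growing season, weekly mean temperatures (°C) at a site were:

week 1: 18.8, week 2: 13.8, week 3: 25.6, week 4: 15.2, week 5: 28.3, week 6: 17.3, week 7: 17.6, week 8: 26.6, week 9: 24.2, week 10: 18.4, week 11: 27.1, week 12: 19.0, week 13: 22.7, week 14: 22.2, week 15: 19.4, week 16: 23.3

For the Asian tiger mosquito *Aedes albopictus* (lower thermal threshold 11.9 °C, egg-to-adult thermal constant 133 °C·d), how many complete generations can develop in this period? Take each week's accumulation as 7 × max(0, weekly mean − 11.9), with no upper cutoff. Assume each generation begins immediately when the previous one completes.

Weekly DD (7 × max(0, T̄ − 11.9)): 48.3, 13.3, 95.9, 23.1, 114.8, 37.8, 39.9, 102.9, 86.1, 45.5, 106.4, 49.7, 75.6, 72.1, 52.5, 79.8.
Season total = 1043.7 DD.
Complete generations = ⌊1043.7 / 133⌋ = 7.

7 generations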